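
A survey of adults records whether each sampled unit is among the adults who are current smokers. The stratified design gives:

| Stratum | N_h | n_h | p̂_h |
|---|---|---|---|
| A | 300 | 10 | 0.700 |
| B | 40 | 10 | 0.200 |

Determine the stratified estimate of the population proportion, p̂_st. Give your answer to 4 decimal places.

N = 340; stratum weights W_h = N_h/N.
p̂_st = Σ W_h p̂_h = (300·0.700 + 40·0.200)/340 = 0.64118

p̂_st ≈ 0.6412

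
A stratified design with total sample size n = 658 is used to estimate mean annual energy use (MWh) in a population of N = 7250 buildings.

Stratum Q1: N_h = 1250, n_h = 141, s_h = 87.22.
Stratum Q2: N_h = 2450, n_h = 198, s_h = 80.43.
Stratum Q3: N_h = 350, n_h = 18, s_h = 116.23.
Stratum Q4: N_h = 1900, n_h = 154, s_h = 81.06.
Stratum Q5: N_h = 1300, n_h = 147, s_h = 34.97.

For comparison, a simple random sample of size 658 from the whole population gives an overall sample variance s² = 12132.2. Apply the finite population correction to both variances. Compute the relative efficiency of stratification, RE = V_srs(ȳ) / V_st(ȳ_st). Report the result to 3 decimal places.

RE ≈ 1.776

V̂(ȳ_st) = Σ W_h² (1 − n_h/N_h) s_h²/n_h, with W_h = N_h/N and N = 7250:
  stratum Q1: (1250/7250)²·(1 − 141/1250)·87.22²/141 = 1.42291
  stratum Q2: (2450/7250)²·(1 − 198/2450)·80.43²/198 = 3.42949
  stratum Q3: (350/7250)²·(1 − 18/350)·116.23²/18 = 1.65918
  stratum Q4: (1900/7250)²·(1 − 154/1900)·81.06²/154 = 2.69286
  stratum Q5: (1300/7250)²·(1 − 147/1300)·34.97²/147 = 0.237231
V_st = 9.44168
V_srs = (1 − 658/7250)·12132.2/658 = 16.7646
Relative efficiency = V_srs / V_st = 16.7646/9.44168 = 1.7756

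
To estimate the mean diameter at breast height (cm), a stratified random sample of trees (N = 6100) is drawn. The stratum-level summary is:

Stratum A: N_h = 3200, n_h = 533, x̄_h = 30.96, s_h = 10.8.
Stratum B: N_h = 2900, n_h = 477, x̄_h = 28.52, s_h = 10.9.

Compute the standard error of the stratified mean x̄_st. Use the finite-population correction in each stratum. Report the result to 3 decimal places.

SE(x̄_st) ≈ 0.312

V̂(x̄_st) = Σ W_h² (1 − n_h/N_h) s_h²/n_h, with W_h = N_h/N and N = 6100:
  stratum A: (3200/6100)²·(1 − 533/3200)·10.8²/533 = 0.0501919
  stratum B: (2900/6100)²·(1 − 477/2900)·10.9²/477 = 0.0470356
V̂(x̄_st) = 0.0972275
SE(x̄_st) = √0.0972275 = 0.311813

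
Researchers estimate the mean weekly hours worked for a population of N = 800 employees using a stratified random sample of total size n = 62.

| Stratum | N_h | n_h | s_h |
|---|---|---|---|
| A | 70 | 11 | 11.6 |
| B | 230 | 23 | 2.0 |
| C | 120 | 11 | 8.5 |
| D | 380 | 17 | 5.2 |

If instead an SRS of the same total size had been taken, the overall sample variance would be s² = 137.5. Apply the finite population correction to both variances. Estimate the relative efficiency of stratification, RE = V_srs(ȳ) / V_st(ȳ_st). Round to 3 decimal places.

RE ≈ 3.596

V̂(ȳ_st) = Σ W_h² (1 − n_h/N_h) s_h²/n_h, with W_h = N_h/N and N = 800:
  stratum A: (70/800)²·(1 − 11/70)·11.6²/11 = 0.0789393
  stratum B: (230/800)²·(1 − 23/230)·2.0²/23 = 0.0129375
  stratum C: (120/800)²·(1 − 11/120)·8.5²/11 = 0.134237
  stratum D: (380/800)²·(1 − 17/380)·5.2²/17 = 0.342821
V_st = 0.568936
V_srs = (1 − 62/800)·137.5/62 = 2.04587
Relative efficiency = V_srs / V_st = 2.04587/0.568936 = 3.5960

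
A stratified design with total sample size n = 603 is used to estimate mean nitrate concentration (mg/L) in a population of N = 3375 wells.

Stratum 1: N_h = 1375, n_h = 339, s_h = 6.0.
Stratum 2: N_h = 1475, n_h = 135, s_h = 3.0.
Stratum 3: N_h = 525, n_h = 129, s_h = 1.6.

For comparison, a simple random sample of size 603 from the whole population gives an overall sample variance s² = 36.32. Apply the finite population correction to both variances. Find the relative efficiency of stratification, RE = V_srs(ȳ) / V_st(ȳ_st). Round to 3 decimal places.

V̂(ȳ_st) = Σ W_h² (1 − n_h/N_h) s_h²/n_h, with W_h = N_h/N and N = 3375:
  stratum 1: (1375/3375)²·(1 − 339/1375)·6.0²/339 = 0.0132806
  stratum 2: (1475/3375)²·(1 − 135/1475)·3.0²/135 = 0.011568
  stratum 3: (525/3375)²·(1 − 129/525)·1.6²/129 = 0.000362207
V_st = 0.0252108
V_srs = (1 − 603/3375)·36.32/603 = 0.0494707
Relative efficiency = V_srs / V_st = 0.0494707/0.0252108 = 1.9623

RE ≈ 1.962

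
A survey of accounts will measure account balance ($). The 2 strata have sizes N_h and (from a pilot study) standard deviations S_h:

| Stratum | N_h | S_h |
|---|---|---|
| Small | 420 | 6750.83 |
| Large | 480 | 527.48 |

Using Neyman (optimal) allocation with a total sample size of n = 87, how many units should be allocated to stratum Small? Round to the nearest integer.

Neyman allocation: n_h = n · N_h S_h / Σ N_i S_i, with n = 87.
  stratum Small: N_h·S_h = 420·6750.83 = 2835348.60
  stratum Large: N_h·S_h = 480·527.48 = 253190.40
Σ N_h S_h = 3088539.00
n for stratum Small = 87·2835348.60/3088539.00 = 79.868 → 80

80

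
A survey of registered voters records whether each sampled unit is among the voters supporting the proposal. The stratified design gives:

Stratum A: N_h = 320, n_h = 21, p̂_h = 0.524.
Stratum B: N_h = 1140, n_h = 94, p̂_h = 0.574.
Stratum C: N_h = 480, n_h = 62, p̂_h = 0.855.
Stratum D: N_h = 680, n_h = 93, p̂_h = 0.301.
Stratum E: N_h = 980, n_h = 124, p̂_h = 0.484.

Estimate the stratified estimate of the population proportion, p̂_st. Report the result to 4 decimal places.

p̂_st ≈ 0.5310

N = 3600; stratum weights W_h = N_h/N.
p̂_st = Σ W_h p̂_h = (320·0.524 + 1140·0.574 + 480·0.855 + 680·0.301 + 980·0.484)/3600 = 0.53096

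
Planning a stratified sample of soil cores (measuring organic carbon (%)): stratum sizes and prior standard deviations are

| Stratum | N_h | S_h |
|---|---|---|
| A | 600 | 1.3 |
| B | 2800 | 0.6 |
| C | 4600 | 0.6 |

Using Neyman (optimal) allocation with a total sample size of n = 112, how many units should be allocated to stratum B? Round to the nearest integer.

Neyman allocation: n_h = n · N_h S_h / Σ N_i S_i, with n = 112.
  stratum A: N_h·S_h = 600·1.3 = 780.00
  stratum B: N_h·S_h = 2800·0.6 = 1680.00
  stratum C: N_h·S_h = 4600·0.6 = 2760.00
Σ N_h S_h = 5220.00
n for stratum B = 112·1680.00/5220.00 = 36.046 → 36

36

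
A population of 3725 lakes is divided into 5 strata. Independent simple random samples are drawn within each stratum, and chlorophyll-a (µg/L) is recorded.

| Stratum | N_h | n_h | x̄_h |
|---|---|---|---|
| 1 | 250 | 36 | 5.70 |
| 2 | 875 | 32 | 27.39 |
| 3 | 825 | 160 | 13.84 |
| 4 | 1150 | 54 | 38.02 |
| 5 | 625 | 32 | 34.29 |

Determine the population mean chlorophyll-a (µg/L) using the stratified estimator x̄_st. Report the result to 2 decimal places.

N = Σ N_h = 3725. Stratum weights W_h = N_h/N.
x̄_st = (250·5.70 + 875·27.39 + 825·13.84 + 1150·38.02 + 625·34.29) / 3725 = 27.3728

x̄_st ≈ 27.37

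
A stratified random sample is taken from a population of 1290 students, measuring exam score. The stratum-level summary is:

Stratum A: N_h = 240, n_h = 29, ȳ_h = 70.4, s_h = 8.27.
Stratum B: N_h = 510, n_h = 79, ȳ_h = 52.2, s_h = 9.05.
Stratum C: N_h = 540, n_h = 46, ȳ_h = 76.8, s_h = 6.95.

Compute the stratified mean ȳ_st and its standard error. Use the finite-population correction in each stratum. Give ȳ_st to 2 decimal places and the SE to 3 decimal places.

ȳ_st ≈ 65.88, SE ≈ 0.614

ȳ_st = Σ W_h ȳ_h = (240·70.4 + 510·52.2 + 540·76.8)/1290 = 65.88372
V̂(ȳ_st) = Σ W_h² (1 − n_h/N_h) s_h²/n_h, with W_h = N_h/N and N = 1290:
  stratum A: (240/1290)²·(1 − 29/240)·8.27²/29 = 0.0717674
  stratum B: (510/1290)²·(1 − 79/510)·9.05²/79 = 0.136942
  stratum C: (540/1290)²·(1 − 46/540)·6.95²/46 = 0.168327
V̂(ȳ_st) = 0.377037
SE(ȳ_st) = √0.377037 = 0.614033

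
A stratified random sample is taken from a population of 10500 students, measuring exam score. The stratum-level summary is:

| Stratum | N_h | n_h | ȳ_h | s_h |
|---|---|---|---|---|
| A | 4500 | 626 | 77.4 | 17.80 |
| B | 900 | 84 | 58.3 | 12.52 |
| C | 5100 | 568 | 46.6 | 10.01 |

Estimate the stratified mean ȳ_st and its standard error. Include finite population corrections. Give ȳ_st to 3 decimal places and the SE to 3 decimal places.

ȳ_st ≈ 60.803, SE ≈ 0.360

ȳ_st = Σ W_h ȳ_h = (4500·77.4 + 900·58.3 + 5100·46.6)/10500 = 60.80286
V̂(ȳ_st) = Σ W_h² (1 − n_h/N_h) s_h²/n_h, with W_h = N_h/N and N = 10500:
  stratum A: (4500/10500)²·(1 − 626/4500)·17.80²/626 = 0.0800312
  stratum B: (900/10500)²·(1 − 84/900)·12.52²/84 = 0.0124304
  stratum C: (5100/10500)²·(1 − 568/5100)·10.01²/568 = 0.0369829
V̂(ȳ_st) = 0.129444
SE(ȳ_st) = √0.129444 = 0.359784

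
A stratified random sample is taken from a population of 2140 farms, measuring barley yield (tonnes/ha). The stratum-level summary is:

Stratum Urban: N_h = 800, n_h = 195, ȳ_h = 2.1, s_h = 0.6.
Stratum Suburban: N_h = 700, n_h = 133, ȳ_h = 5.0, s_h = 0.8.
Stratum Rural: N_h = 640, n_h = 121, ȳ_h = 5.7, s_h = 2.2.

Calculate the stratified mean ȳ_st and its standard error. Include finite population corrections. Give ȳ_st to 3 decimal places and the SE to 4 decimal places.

ȳ_st = Σ W_h ȳ_h = (800·2.1 + 700·5.0 + 640·5.7)/2140 = 4.12523
V̂(ȳ_st) = Σ W_h² (1 − n_h/N_h) s_h²/n_h, with W_h = N_h/N and N = 2140:
  stratum Urban: (800/2140)²·(1 − 195/800)·0.6²/195 = 0.000195113
  stratum Suburban: (700/2140)²·(1 − 133/700)·0.8²/133 = 0.000417044
  stratum Rural: (640/2140)²·(1 − 121/640)·2.2²/121 = 0.00290121
V̂(ȳ_st) = 0.00351337
SE(ȳ_st) = √0.00351337 = 0.0592737

ȳ_st ≈ 4.125, SE ≈ 0.0593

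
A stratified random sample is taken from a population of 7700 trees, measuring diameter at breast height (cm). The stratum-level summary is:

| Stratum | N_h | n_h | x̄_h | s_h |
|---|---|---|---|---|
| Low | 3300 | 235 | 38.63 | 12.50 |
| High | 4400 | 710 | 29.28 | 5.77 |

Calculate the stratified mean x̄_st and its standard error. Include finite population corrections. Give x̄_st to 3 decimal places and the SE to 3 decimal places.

x̄_st = Σ W_h x̄_h = (3300·38.63 + 4400·29.28)/7700 = 33.28714
V̂(x̄_st) = Σ W_h² (1 − n_h/N_h) s_h²/n_h, with W_h = N_h/N and N = 7700:
  stratum Low: (3300/7700)²·(1 − 235/3300)·12.50²/235 = 0.113427
  stratum High: (4400/7700)²·(1 − 710/4400)·5.77²/710 = 0.0128408
V̂(x̄_st) = 0.126267
SE(x̄_st) = √0.126267 = 0.355341

x̄_st ≈ 33.287, SE ≈ 0.355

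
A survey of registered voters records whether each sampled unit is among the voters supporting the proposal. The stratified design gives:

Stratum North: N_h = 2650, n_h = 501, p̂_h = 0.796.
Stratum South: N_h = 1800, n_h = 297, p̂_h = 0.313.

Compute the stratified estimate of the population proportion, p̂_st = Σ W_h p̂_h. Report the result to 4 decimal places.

p̂_st ≈ 0.6006

N = 4450; stratum weights W_h = N_h/N.
p̂_st = Σ W_h p̂_h = (2650·0.796 + 1800·0.313)/4450 = 0.60063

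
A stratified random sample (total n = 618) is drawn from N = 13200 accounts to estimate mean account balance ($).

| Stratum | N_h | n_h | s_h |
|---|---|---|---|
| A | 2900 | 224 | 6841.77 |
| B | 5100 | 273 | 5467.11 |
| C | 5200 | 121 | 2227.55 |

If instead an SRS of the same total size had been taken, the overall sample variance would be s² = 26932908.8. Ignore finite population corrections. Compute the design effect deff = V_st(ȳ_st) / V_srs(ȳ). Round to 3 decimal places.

deff ≈ 0.752

V̂(ȳ_st) = Σ W_h² s_h²/n_h, with W_h = N_h/N and N = 13200:
  stratum A: (2900/13200)²·6841.77²/224 = 10086.4
  stratum B: (5100/13200)²·5467.11²/273 = 16343.5
  stratum C: (5200/13200)²·2227.55²/121 = 6363.97
V_st = 32793.9
V_srs = s²/n = 26932908.8/618 = 43580.8
deff = V_st / V_srs = 32793.9/43580.8 = 0.7525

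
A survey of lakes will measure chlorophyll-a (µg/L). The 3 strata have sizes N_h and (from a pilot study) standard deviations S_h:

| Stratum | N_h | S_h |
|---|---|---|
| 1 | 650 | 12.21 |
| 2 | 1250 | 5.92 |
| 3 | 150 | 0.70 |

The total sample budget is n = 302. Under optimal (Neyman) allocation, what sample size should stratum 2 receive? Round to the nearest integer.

Neyman allocation: n_h = n · N_h S_h / Σ N_i S_i, with n = 302.
  stratum 1: N_h·S_h = 650·12.21 = 7936.50
  stratum 2: N_h·S_h = 1250·5.92 = 7400.00
  stratum 3: N_h·S_h = 150·0.70 = 105.00
Σ N_h S_h = 15441.50
n for stratum 2 = 302·7400.00/15441.50 = 144.727 → 145

145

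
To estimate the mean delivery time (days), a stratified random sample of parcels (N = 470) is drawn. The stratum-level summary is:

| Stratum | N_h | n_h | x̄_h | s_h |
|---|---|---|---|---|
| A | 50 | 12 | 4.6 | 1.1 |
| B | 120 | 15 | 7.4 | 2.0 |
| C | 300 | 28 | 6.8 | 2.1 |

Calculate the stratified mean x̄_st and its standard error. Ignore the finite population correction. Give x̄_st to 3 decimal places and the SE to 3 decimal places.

x̄_st = Σ W_h x̄_h = (50·4.6 + 120·7.4 + 300·6.8)/470 = 6.71915
V̂(x̄_st) = Σ W_h² s_h²/n_h, with W_h = N_h/N and N = 470:
  stratum A: (50/470)²·1.1²/12 = 0.00114116
  stratum B: (120/470)²·2.0²/15 = 0.0173834
  stratum C: (300/470)²·2.1²/28 = 0.0641693
V̂(x̄_st) = 0.0826939
SE(x̄_st) = √0.0826939 = 0.287565

x̄_st ≈ 6.719, SE ≈ 0.288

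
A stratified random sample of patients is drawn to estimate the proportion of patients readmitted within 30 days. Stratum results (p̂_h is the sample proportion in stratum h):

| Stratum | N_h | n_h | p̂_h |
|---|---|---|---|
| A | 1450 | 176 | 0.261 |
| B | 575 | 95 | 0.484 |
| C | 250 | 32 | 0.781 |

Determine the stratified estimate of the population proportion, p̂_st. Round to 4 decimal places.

N = 2275; stratum weights W_h = N_h/N.
p̂_st = Σ W_h p̂_h = (1450·0.261 + 575·0.484 + 250·0.781)/2275 = 0.37451

p̂_st ≈ 0.3745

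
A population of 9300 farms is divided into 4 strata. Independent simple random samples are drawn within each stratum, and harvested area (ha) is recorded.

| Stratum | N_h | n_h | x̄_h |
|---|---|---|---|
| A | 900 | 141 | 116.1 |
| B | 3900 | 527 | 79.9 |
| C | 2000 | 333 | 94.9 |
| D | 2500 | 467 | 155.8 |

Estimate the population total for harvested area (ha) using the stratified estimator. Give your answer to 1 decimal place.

τ̂_st = Σ N_h x̄_h = 900·116.1 + 3900·79.9 + 2000·94.9 + 2500·155.8 = 995400.0

τ̂_st ≈ 995400.0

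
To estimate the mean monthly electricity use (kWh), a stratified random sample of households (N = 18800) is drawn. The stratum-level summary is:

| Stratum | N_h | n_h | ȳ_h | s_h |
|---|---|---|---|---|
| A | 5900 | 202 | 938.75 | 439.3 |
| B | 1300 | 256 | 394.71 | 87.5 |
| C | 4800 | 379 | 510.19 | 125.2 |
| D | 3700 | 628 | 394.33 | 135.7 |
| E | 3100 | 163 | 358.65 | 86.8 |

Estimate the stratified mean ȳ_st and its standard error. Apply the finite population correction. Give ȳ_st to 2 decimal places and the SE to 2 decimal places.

ȳ_st = Σ W_h ȳ_h = (5900·938.75 + 1300·394.71 + 4800·510.19 + 3700·394.33 + 3100·358.65)/18800 = 588.90936
V̂(ȳ_st) = Σ W_h² (1 − n_h/N_h) s_h²/n_h, with W_h = N_h/N and N = 18800:
  stratum A: (5900/18800)²·(1 − 202/5900)·439.3²/202 = 90.8719
  stratum B: (1300/18800)²·(1 − 256/1300)·87.5²/256 = 0.114843
  stratum C: (4800/18800)²·(1 − 379/4800)·125.2²/379 = 2.48322
  stratum D: (3700/18800)²·(1 − 628/3700)·135.7²/628 = 0.94299
  stratum E: (3100/18800)²·(1 − 163/3100)·86.8²/163 = 1.1907
V̂(ȳ_st) = 95.6037
SE(ȳ_st) = √95.6037 = 9.77771

ȳ_st ≈ 588.91, SE ≈ 9.78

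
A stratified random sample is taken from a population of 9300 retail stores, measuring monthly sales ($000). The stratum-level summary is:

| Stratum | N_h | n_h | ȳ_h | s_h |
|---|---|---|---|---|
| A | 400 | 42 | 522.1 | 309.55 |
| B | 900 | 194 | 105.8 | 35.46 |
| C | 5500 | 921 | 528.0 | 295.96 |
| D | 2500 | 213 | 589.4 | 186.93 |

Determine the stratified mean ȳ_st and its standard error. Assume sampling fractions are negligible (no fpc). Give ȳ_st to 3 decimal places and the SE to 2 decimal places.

ȳ_st = Σ W_h ȳ_h = (400·522.1 + 900·105.8 + 5500·528.0 + 2500·589.4)/9300 = 503.39355
V̂(ȳ_st) = Σ W_h² s_h²/n_h, with W_h = N_h/N and N = 9300:
  stratum A: (400/9300)²·309.55²/42 = 4.22052
  stratum B: (900/9300)²·35.46²/194 = 0.0607009
  stratum C: (5500/9300)²·295.96²/921 = 33.2633
  stratum D: (2500/9300)²·186.93²/213 = 11.8548
V̂(ȳ_st) = 49.3993
SE(ȳ_st) = √49.3993 = 7.02847

ȳ_st ≈ 503.394, SE ≈ 7.03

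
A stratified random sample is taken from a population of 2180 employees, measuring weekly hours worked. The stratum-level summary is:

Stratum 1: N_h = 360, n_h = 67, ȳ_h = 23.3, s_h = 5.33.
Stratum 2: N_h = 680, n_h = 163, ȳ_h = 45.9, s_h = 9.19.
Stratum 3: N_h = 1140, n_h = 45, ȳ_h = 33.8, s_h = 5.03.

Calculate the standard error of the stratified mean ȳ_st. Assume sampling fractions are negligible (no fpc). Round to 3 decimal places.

SE(ȳ_st) ≈ 0.464

V̂(ȳ_st) = Σ W_h² s_h²/n_h, with W_h = N_h/N and N = 2180:
  stratum 1: (360/2180)²·5.33²/67 = 0.011563
  stratum 2: (680/2180)²·9.19²/163 = 0.0504137
  stratum 3: (1140/2180)²·5.03²/45 = 0.153752
V̂(ȳ_st) = 0.215728
SE(ȳ_st) = √0.215728 = 0.464466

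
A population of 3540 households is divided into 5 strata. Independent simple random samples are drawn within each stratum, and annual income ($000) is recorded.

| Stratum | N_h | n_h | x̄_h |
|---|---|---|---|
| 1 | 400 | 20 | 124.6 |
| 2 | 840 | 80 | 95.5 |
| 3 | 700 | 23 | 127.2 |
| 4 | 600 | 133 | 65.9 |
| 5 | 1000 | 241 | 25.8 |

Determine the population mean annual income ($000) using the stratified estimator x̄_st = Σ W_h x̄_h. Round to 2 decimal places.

N = Σ N_h = 3540. Stratum weights W_h = N_h/N.
x̄_st = (400·124.6 + 840·95.5 + 700·127.2 + 600·65.9 + 1000·25.8) / 3540 = 80.3503

x̄_st ≈ 80.35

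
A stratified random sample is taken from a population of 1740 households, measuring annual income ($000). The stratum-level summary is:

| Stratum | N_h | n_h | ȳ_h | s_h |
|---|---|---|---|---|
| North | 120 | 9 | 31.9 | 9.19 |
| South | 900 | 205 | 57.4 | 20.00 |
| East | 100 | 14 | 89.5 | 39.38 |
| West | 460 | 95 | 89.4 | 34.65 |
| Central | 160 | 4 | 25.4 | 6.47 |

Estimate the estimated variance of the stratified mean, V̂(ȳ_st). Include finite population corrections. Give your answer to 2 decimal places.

V̂(ȳ_st) ≈ 1.55

V̂(ȳ_st) = Σ W_h² (1 − n_h/N_h) s_h²/n_h, with W_h = N_h/N and N = 1740:
  stratum North: (120/1740)²·(1 − 9/120)·9.19²/9 = 0.0412852
  stratum South: (900/1740)²·(1 − 205/900)·20.00²/205 = 0.403121
  stratum East: (100/1740)²·(1 − 14/100)·39.38²/14 = 0.314647
  stratum West: (460/1740)²·(1 − 95/460)·34.65²/95 = 0.700866
  stratum Central: (160/1740)²·(1 − 4/160)·6.47²/4 = 0.0862769
V̂(ȳ_st) = 1.5462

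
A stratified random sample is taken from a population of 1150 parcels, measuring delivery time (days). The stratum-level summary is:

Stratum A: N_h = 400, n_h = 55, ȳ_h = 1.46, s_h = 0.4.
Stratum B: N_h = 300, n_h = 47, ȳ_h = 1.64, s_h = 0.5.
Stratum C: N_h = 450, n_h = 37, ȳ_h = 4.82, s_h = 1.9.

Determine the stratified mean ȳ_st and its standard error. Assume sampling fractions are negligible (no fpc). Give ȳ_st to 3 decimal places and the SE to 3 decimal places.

ȳ_st = Σ W_h ȳ_h = (400·1.46 + 300·1.64 + 450·4.82)/1150 = 2.82174
V̂(ȳ_st) = Σ W_h² s_h²/n_h, with W_h = N_h/N and N = 1150:
  stratum A: (400/1150)²·0.4²/55 = 0.000351951
  stratum B: (300/1150)²·0.5²/47 = 0.000361984
  stratum C: (450/1150)²·1.9²/37 = 0.0149395
V̂(ȳ_st) = 0.0156534
SE(ȳ_st) = √0.0156534 = 0.125114

ȳ_st ≈ 2.822, SE ≈ 0.125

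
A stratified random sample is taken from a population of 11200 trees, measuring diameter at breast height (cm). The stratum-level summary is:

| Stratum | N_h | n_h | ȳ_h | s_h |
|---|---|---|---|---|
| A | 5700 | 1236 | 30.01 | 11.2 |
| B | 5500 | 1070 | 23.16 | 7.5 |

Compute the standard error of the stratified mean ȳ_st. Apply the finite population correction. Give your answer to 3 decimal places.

V̂(ȳ_st) = Σ W_h² (1 − n_h/N_h) s_h²/n_h, with W_h = N_h/N and N = 11200:
  stratum A: (5700/11200)²·(1 − 1236/5700)·11.2²/1236 = 0.0205864
  stratum B: (5500/11200)²·(1 − 1070/5500)·7.5²/1070 = 0.010211
V̂(ȳ_st) = 0.0307974
SE(ȳ_st) = √0.0307974 = 0.175492

SE(ȳ_st) ≈ 0.175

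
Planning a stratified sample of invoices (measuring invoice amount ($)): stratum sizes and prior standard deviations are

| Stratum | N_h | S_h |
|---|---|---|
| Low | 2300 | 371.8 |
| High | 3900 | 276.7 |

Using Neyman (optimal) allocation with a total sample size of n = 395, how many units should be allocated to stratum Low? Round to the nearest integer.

175

Neyman allocation: n_h = n · N_h S_h / Σ N_i S_i, with n = 395.
  stratum Low: N_h·S_h = 2300·371.8 = 855140.00
  stratum High: N_h·S_h = 3900·276.7 = 1079130.00
Σ N_h S_h = 1934270.00
n for stratum Low = 395·855140.00/1934270.00 = 174.629 → 175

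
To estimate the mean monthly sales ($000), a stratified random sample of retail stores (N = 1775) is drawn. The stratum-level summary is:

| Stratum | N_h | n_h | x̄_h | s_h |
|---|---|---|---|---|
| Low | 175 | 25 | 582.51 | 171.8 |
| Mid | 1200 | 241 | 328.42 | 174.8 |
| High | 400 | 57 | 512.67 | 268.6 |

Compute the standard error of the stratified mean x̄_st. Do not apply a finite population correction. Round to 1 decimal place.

SE(x̄_st) ≈ 11.6

V̂(x̄_st) = Σ W_h² s_h²/n_h, with W_h = N_h/N and N = 1775:
  stratum Low: (175/1775)²·171.8²/25 = 11.4759
  stratum Mid: (1200/1775)²·174.8²/241 = 57.9471
  stratum High: (400/1775)²·268.6²/57 = 64.2777
V̂(x̄_st) = 133.701
SE(x̄_st) = √133.701 = 11.5629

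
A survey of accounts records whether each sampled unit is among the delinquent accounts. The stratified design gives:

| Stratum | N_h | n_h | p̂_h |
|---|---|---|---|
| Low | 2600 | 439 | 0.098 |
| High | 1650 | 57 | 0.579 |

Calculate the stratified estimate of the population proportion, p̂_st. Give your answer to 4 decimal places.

N = 4250; stratum weights W_h = N_h/N.
p̂_st = Σ W_h p̂_h = (2600·0.098 + 1650·0.579)/4250 = 0.28474

p̂_st ≈ 0.2847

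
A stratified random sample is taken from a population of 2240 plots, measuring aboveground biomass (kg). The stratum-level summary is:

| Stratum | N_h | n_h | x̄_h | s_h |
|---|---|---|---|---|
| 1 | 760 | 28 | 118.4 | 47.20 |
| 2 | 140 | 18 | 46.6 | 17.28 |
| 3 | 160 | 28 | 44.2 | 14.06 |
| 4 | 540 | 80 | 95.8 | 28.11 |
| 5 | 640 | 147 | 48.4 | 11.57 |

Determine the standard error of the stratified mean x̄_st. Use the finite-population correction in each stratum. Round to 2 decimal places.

V̂(x̄_st) = Σ W_h² (1 − n_h/N_h) s_h²/n_h, with W_h = N_h/N and N = 2240:
  stratum 1: (760/2240)²·(1 − 28/760)·47.20²/28 = 8.82175
  stratum 2: (140/2240)²·(1 − 18/140)·17.28²/18 = 0.0564686
  stratum 3: (160/2240)²·(1 − 28/160)·14.06²/28 = 0.0297174
  stratum 4: (540/2240)²·(1 − 80/540)·28.11²/80 = 0.488976
  stratum 5: (640/2240)²·(1 − 147/640)·11.57²/147 = 0.0572638
V̂(x̄_st) = 9.45417
SE(x̄_st) = √9.45417 = 3.07476

SE(x̄_st) ≈ 3.07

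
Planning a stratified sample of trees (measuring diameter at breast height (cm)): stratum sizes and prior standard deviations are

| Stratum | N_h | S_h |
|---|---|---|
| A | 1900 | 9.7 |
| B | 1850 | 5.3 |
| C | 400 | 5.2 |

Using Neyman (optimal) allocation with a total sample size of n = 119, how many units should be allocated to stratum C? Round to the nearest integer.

Neyman allocation: n_h = n · N_h S_h / Σ N_i S_i, with n = 119.
  stratum A: N_h·S_h = 1900·9.7 = 18430.00
  stratum B: N_h·S_h = 1850·5.3 = 9805.00
  stratum C: N_h·S_h = 400·5.2 = 2080.00
Σ N_h S_h = 30315.00
n for stratum C = 119·2080.00/30315.00 = 8.165 → 8

8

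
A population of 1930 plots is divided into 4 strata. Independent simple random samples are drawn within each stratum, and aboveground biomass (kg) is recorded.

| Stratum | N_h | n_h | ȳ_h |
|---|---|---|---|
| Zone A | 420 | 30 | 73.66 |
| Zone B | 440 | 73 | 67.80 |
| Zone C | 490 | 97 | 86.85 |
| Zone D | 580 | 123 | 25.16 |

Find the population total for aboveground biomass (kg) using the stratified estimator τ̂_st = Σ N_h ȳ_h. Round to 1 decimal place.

τ̂_st ≈ 117918.5

τ̂_st = Σ N_h ȳ_h = 420·73.66 + 440·67.80 + 490·86.85 + 580·25.16 = 117918.5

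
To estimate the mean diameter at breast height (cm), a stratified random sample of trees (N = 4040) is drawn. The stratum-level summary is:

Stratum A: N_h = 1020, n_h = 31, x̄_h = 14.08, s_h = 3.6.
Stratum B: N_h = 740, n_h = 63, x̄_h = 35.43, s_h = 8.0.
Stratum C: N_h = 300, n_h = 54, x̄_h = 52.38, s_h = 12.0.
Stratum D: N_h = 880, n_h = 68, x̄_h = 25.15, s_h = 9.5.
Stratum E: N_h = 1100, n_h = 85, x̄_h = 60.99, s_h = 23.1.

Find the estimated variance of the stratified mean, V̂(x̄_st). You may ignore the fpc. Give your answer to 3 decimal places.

V̂(x̄_st) = Σ W_h² s_h²/n_h, with W_h = N_h/N and N = 4040:
  stratum A: (1020/4040)²·3.6²/31 = 0.026649
  stratum B: (740/4040)²·8.0²/63 = 0.0340832
  stratum C: (300/4040)²·12.0²/54 = 0.0147044
  stratum D: (880/4040)²·9.5²/68 = 0.062971
  stratum E: (1100/4040)²·23.1²/85 = 0.465401
V̂(x̄_st) = 0.603809

V̂(x̄_st) ≈ 0.604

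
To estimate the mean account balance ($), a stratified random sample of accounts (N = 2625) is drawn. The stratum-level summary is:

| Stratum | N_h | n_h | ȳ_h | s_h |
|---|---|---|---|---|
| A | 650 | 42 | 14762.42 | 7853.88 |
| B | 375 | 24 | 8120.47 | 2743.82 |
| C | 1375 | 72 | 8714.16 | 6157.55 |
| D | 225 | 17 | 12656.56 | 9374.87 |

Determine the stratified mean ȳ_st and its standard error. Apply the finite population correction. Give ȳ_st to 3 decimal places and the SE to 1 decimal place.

ȳ_st = Σ W_h ȳ_h = (650·14762.42 + 375·8120.47 + 1375·8714.16 + 225·12656.56)/2625 = 10464.93152
V̂(ȳ_st) = Σ W_h² (1 − n_h/N_h) s_h²/n_h, with W_h = N_h/N and N = 2625:
  stratum A: (650/2625)²·(1 − 42/650)·7853.88²/42 = 84232.1
  stratum B: (375/2625)²·(1 − 24/375)·2743.82²/24 = 5992.11
  stratum C: (1375/2625)²·(1 − 72/1375)·6157.55²/72 = 136922
  stratum D: (225/2625)²·(1 − 17/225)·9374.87²/17 = 35113.1
V̂(ȳ_st) = 262259
SE(ȳ_st) = √262259 = 512.112

ȳ_st ≈ 10464.932, SE ≈ 512.1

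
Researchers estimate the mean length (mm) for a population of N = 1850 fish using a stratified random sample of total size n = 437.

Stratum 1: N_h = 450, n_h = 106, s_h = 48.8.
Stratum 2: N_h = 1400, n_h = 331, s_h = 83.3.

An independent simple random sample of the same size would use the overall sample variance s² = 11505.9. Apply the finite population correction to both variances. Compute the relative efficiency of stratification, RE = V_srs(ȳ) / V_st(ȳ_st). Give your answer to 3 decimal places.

V̂(ȳ_st) = Σ W_h² (1 − n_h/N_h) s_h²/n_h, with W_h = N_h/N and N = 1850:
  stratum 1: (450/1850)²·(1 − 106/450)·48.8²/106 = 1.01616
  stratum 2: (1400/1850)²·(1 − 331/1400)·83.3²/331 = 9.16694
V_st = 10.1831
V_srs = (1 − 437/1850)·11505.9/437 = 20.1099
Relative efficiency = V_srs / V_st = 20.1099/10.1831 = 1.9748

RE ≈ 1.975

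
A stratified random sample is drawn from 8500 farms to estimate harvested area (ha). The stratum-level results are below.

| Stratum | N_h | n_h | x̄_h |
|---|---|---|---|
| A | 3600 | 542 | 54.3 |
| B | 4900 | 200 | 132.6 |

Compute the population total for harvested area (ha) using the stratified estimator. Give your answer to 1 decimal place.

τ̂_st ≈ 845220.0

τ̂_st = Σ N_h x̄_h = 3600·54.3 + 4900·132.6 = 845220.0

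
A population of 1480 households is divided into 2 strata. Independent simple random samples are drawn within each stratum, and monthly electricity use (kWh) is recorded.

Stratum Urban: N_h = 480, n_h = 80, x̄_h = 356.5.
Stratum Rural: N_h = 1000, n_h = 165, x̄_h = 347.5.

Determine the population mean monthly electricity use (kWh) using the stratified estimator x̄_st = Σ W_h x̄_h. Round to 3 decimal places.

N = Σ N_h = 1480. Stratum weights W_h = N_h/N.
x̄_st = (480·356.5 + 1000·347.5) / 1480 = 350.41892

x̄_st ≈ 350.419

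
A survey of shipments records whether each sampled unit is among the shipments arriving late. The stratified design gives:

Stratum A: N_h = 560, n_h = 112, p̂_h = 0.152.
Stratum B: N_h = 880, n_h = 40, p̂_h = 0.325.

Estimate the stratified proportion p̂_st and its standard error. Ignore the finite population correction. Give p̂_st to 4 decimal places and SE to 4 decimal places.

p̂_st ≈ 0.2577, SE ≈ 0.0477

N = 1440; stratum weights W_h = N_h/N.
p̂_st = Σ W_h p̂_h = (560·0.152 + 880·0.325)/1440 = 0.25772
V̂(p̂_st) = Σ W_h² p̂_h(1−p̂_h)/(n_h−1):
  stratum A: (560/1440)²·0.152·0.848/111 = 0.000175617
  stratum B: (880/1440)²·0.325·0.675/39 = 0.00210069
V̂(p̂_st) = 0.00227631; SE = √V̂ = 0.0477107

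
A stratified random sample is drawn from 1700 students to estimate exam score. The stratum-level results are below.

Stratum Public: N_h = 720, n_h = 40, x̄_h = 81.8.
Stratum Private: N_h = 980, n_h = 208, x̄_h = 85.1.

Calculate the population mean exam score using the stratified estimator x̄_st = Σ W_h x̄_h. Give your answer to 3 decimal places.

x̄_st ≈ 83.702

N = Σ N_h = 1700. Stratum weights W_h = N_h/N.
x̄_st = (720·81.8 + 980·85.1) / 1700 = 83.70235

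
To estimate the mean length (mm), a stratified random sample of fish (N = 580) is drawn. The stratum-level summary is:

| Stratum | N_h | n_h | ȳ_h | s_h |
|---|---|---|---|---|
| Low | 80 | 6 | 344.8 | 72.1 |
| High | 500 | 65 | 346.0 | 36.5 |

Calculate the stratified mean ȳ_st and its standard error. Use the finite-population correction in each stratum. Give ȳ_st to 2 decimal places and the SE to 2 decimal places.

ȳ_st = Σ W_h ȳ_h = (80·344.8 + 500·346.0)/580 = 345.83448
V̂(ȳ_st) = Σ W_h² (1 − n_h/N_h) s_h²/n_h, with W_h = N_h/N and N = 580:
  stratum Low: (80/580)²·(1 − 6/80)·72.1²/6 = 15.247
  stratum High: (500/580)²·(1 − 65/500)·36.5²/65 = 13.2518
V̂(ȳ_st) = 28.4988
SE(ȳ_st) = √28.4988 = 5.33843

ȳ_st ≈ 345.83, SE ≈ 5.34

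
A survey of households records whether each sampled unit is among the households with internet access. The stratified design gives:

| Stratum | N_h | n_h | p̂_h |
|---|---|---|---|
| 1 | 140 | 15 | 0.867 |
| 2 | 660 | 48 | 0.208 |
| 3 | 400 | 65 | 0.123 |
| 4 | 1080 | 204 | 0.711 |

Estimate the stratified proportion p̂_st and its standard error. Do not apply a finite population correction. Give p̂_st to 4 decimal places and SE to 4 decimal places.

N = 2280; stratum weights W_h = N_h/N.
p̂_st = Σ W_h p̂_h = (140·0.867 + 660·0.208 + 400·0.123 + 1080·0.711)/2280 = 0.47182
V̂(p̂_st) = Σ W_h² p̂_h(1−p̂_h)/(n_h−1):
  stratum 1: (140/2280)²·0.867·0.133/14 = 3.10548e-05
  stratum 2: (660/2280)²·0.208·0.792/47 = 0.000293703
  stratum 3: (400/2280)²·0.123·0.877/64 = 5.1877e-05
  stratum 4: (1080/2280)²·0.711·0.289/203 = 0.000227117
V̂(p̂_st) = 0.000603752; SE = √V̂ = 0.0245714

p̂_st ≈ 0.4718, SE ≈ 0.0246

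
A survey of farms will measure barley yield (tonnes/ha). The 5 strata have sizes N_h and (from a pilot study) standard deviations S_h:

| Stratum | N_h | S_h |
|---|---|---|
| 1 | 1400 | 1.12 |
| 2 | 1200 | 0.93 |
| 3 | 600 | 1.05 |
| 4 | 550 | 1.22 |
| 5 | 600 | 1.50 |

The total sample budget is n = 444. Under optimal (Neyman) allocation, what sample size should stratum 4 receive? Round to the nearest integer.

Neyman allocation: n_h = n · N_h S_h / Σ N_i S_i, with n = 444.
  stratum 1: N_h·S_h = 1400·1.12 = 1568.00
  stratum 2: N_h·S_h = 1200·0.93 = 1116.00
  stratum 3: N_h·S_h = 600·1.05 = 630.00
  stratum 4: N_h·S_h = 550·1.22 = 671.00
  stratum 5: N_h·S_h = 600·1.50 = 900.00
Σ N_h S_h = 4885.00
n for stratum 4 = 444·671.00/4885.00 = 60.988 → 61

61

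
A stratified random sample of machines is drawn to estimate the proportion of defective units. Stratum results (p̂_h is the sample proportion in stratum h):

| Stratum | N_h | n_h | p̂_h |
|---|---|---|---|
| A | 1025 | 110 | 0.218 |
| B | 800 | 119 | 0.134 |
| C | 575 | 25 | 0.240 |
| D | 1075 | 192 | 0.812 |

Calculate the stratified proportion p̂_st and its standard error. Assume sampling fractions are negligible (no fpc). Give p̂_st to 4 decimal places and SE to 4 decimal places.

p̂_st ≈ 0.3861, SE ≈ 0.0217

N = 3475; stratum weights W_h = N_h/N.
p̂_st = Σ W_h p̂_h = (1025·0.218 + 800·0.134 + 575·0.240 + 1075·0.812)/3475 = 0.38606
V̂(p̂_st) = Σ W_h² p̂_h(1−p̂_h)/(n_h−1):
  stratum A: (1025/3475)²·0.218·0.782/109 = 0.000136074
  stratum B: (800/3475)²·0.134·0.866/118 = 5.21208e-05
  stratum C: (575/3475)²·0.240·0.760/24 = 0.000208084
  stratum D: (1075/3475)²·0.812·0.188/191 = 7.6487e-05
V̂(p̂_st) = 0.000472766; SE = √V̂ = 0.0217432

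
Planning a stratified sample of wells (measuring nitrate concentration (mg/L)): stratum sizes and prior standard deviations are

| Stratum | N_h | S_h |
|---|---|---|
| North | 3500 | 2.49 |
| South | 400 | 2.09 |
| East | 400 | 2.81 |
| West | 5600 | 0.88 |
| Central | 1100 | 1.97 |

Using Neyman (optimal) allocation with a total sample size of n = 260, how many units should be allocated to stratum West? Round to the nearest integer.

72

Neyman allocation: n_h = n · N_h S_h / Σ N_i S_i, with n = 260.
  stratum North: N_h·S_h = 3500·2.49 = 8715.00
  stratum South: N_h·S_h = 400·2.09 = 836.00
  stratum East: N_h·S_h = 400·2.81 = 1124.00
  stratum West: N_h·S_h = 5600·0.88 = 4928.00
  stratum Central: N_h·S_h = 1100·1.97 = 2167.00
Σ N_h S_h = 17770.00
n for stratum West = 260·4928.00/17770.00 = 72.104 → 72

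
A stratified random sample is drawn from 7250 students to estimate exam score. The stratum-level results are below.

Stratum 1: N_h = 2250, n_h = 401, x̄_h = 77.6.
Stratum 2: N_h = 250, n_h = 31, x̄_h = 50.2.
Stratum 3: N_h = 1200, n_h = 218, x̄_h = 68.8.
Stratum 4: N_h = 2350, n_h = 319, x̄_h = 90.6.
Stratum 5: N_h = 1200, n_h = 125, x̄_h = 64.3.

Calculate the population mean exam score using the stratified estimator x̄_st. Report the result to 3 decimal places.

N = Σ N_h = 7250. Stratum weights W_h = N_h/N.
x̄_st = (2250·77.6 + 250·50.2 + 1200·68.8 + 2350·90.6 + 1200·64.3) / 7250 = 77.21103

x̄_st ≈ 77.211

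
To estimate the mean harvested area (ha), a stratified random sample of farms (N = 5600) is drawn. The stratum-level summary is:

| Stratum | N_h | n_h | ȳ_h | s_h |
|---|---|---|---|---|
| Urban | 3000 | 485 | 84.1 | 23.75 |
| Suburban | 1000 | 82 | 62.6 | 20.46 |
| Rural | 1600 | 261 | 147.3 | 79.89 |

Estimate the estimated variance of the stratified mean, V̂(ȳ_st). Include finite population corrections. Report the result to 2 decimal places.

V̂(ȳ_st) ≈ 2.10

V̂(ȳ_st) = Σ W_h² (1 − n_h/N_h) s_h²/n_h, with W_h = N_h/N and N = 5600:
  stratum Urban: (3000/5600)²·(1 − 485/3000)·23.75²/485 = 0.279814
  stratum Suburban: (1000/5600)²·(1 − 82/1000)·20.46²/82 = 0.149439
  stratum Rural: (1600/5600)²·(1 − 261/1600)·79.89²/261 = 1.67059
V̂(ȳ_st) = 2.09984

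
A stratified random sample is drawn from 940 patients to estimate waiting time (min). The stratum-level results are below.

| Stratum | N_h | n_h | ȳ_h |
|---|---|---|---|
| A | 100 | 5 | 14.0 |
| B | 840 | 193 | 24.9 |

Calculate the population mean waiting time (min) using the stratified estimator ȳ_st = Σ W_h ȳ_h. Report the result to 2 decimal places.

ȳ_st ≈ 23.74

N = Σ N_h = 940. Stratum weights W_h = N_h/N.
ȳ_st = (100·14.0 + 840·24.9) / 940 = 23.7404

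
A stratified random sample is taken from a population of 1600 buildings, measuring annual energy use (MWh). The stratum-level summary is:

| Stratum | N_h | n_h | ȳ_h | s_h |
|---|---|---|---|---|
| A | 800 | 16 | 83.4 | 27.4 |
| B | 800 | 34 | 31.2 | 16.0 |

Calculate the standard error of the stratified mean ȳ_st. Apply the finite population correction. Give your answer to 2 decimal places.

V̂(ȳ_st) = Σ W_h² (1 − n_h/N_h) s_h²/n_h, with W_h = N_h/N and N = 1600:
  stratum A: (800/1600)²·(1 − 16/800)·27.4²/16 = 11.496
  stratum B: (800/1600)²·(1 − 34/800)·16.0²/34 = 1.80235
V̂(ȳ_st) = 13.2984
SE(ȳ_st) = √13.2984 = 3.64669

SE(ȳ_st) ≈ 3.65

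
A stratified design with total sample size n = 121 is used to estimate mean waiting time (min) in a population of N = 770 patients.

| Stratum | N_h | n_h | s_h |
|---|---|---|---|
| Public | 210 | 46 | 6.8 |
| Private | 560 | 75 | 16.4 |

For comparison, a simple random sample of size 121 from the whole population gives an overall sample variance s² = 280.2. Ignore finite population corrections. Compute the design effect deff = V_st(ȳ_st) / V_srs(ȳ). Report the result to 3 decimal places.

V̂(ȳ_st) = Σ W_h² s_h²/n_h, with W_h = N_h/N and N = 770:
  stratum Public: (210/770)²·6.8²/46 = 0.0747682
  stratum Private: (560/770)²·16.4²/75 = 1.8968
V_st = 1.97157
V_srs = s²/n = 280.2/121 = 2.3157
deff = V_st / V_srs = 1.97157/2.3157 = 0.8514

deff ≈ 0.851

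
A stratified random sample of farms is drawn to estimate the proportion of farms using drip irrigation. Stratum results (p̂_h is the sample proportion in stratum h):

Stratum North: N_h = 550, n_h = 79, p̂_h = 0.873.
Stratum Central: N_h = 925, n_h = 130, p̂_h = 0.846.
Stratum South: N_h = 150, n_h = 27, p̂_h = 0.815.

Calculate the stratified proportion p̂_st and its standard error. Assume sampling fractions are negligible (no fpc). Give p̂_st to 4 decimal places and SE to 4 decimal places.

N = 1625; stratum weights W_h = N_h/N.
p̂_st = Σ W_h p̂_h = (550·0.873 + 925·0.846 + 150·0.815)/1625 = 0.85228
V̂(p̂_st) = Σ W_h² p̂_h(1−p̂_h)/(n_h−1):
  stratum North: (550/1625)²·0.873·0.127/78 = 0.000162833
  stratum Central: (925/1625)²·0.846·0.154/129 = 0.000327249
  stratum South: (150/1625)²·0.815·0.185/26 = 4.94119e-05
V̂(p̂_st) = 0.000539494; SE = √V̂ = 0.023227

p̂_st ≈ 0.8523, SE ≈ 0.0232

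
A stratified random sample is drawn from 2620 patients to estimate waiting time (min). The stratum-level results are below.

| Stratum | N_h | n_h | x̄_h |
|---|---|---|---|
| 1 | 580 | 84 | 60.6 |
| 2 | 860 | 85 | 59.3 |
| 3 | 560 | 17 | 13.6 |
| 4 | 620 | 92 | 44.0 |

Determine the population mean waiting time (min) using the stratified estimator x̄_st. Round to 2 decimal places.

x̄_st ≈ 46.20

N = Σ N_h = 2620. Stratum weights W_h = N_h/N.
x̄_st = (580·60.6 + 860·59.3 + 560·13.6 + 620·44.0) / 2620 = 46.1992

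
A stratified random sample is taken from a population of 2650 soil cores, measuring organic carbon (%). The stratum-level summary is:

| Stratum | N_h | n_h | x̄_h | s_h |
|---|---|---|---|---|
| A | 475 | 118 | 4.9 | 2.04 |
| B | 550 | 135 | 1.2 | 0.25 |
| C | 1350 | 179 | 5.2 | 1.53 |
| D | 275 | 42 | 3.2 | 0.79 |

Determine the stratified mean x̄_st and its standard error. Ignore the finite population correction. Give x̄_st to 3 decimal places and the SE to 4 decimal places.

x̄_st ≈ 4.108, SE ≈ 0.0686

x̄_st = Σ W_h x̄_h = (475·4.9 + 550·1.2 + 1350·5.2 + 275·3.2)/2650 = 4.10849
V̂(x̄_st) = Σ W_h² s_h²/n_h, with W_h = N_h/N and N = 2650:
  stratum A: (475/2650)²·2.04²/118 = 0.00113311
  stratum B: (550/2650)²·0.25²/135 = 1.99425e-05
  stratum C: (1350/2650)²·1.53²/179 = 0.00339395
  stratum D: (275/2650)²·0.79²/42 = 0.000160022
V̂(x̄_st) = 0.00470703
SE(x̄_st) = √0.00470703 = 0.0686078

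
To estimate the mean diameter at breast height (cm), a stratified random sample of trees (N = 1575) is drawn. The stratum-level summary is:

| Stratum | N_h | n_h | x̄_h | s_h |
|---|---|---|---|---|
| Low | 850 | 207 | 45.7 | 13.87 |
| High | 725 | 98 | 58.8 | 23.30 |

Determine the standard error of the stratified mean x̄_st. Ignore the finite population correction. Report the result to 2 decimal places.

V̂(x̄_st) = Σ W_h² s_h²/n_h, with W_h = N_h/N and N = 1575:
  stratum Low: (850/1575)²·13.87²/207 = 0.270682
  stratum High: (725/1575)²·23.30²/98 = 1.17382
V̂(x̄_st) = 1.4445
SE(x̄_st) = √1.4445 = 1.20187

SE(x̄_st) ≈ 1.20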